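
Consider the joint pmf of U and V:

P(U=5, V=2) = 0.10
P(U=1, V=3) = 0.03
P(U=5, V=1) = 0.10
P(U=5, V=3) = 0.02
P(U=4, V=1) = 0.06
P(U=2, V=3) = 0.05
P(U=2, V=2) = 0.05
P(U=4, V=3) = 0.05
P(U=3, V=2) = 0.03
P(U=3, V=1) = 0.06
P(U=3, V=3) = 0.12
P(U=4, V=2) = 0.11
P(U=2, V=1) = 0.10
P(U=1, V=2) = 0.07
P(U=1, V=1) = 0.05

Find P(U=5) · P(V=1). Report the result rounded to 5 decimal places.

0.08140

P(U=5) = 0.10 + 0.10 + 0.02 = 0.22.
P(V=1) = 0.05 + 0.10 + 0.06 + 0.06 + 0.10 = 0.37.
Product: 0.22 × 0.37 = 0.08140.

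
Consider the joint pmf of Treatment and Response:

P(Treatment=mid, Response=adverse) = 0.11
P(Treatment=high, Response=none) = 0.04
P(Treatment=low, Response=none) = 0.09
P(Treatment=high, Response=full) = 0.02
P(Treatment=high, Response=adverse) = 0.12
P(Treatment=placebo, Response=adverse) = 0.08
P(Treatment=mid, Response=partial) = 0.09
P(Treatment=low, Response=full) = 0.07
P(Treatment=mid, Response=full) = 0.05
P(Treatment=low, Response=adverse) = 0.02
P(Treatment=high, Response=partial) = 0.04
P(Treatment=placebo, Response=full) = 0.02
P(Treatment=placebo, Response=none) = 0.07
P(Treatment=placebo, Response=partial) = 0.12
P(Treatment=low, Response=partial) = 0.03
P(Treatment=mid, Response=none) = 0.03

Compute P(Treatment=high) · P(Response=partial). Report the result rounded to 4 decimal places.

0.0616

P(Treatment=high) = 0.04 + 0.04 + 0.02 + 0.12 = 0.22.
P(Response=partial) = 0.12 + 0.03 + 0.09 + 0.04 = 0.28.
Product: 0.22 × 0.28 = 0.0616.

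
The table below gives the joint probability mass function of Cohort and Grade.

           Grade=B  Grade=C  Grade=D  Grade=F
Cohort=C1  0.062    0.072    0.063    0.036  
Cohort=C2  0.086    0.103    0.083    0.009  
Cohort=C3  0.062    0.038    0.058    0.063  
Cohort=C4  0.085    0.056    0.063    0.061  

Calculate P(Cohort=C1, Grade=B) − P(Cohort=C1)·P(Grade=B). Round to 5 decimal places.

-0.00674

P(Cohort=C1) = 0.062 + 0.072 + 0.063 + 0.036 = 0.233.
P(Grade=B) = 0.062 + 0.086 + 0.062 + 0.085 = 0.295.
P(Cohort=C1, Grade=B) − P(Cohort=C1)P(Grade=B) = 0.062 − 0.233×0.295 = -0.00674.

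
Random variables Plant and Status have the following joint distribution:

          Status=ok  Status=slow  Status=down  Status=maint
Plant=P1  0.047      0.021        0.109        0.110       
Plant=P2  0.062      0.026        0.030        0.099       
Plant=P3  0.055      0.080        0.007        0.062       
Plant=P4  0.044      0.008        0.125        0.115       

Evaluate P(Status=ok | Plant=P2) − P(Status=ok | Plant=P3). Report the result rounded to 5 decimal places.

0.01611

P(Plant=P2) = 0.062 + 0.026 + 0.030 + 0.099 = 0.217; P(Status=ok | Plant=P2) = 0.062/0.217 = 0.285714.
P(Plant=P3) = 0.055 + 0.080 + 0.007 + 0.062 = 0.204; P(Status=ok | Plant=P3) = 0.055/0.204 = 0.269608.
Difference = 0.01611.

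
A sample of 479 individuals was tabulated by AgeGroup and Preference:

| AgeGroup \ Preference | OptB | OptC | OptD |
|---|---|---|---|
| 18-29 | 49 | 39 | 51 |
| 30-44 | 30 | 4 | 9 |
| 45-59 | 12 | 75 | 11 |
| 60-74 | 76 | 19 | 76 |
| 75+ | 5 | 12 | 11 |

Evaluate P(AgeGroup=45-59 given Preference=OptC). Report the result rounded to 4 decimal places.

0.5034

Total with Preference=OptC: 39 + 4 + 75 + 19 + 12 = 149.
P(AgeGroup=45-59 | Preference=OptC) = 75/149 = 0.5034.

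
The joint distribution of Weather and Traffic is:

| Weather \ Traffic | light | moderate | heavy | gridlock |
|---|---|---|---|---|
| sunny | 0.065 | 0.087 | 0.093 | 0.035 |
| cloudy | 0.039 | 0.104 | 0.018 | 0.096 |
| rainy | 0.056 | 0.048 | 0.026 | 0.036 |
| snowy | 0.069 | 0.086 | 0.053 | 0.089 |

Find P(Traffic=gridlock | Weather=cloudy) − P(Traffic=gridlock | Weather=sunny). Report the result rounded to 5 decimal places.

0.24854

P(Weather=cloudy) = 0.039 + 0.104 + 0.018 + 0.096 = 0.257; P(Traffic=gridlock | Weather=cloudy) = 0.096/0.257 = 0.373541.
P(Weather=sunny) = 0.065 + 0.087 + 0.093 + 0.035 = 0.280; P(Traffic=gridlock | Weather=sunny) = 0.035/0.280 = 0.125000.
Difference = 0.24854.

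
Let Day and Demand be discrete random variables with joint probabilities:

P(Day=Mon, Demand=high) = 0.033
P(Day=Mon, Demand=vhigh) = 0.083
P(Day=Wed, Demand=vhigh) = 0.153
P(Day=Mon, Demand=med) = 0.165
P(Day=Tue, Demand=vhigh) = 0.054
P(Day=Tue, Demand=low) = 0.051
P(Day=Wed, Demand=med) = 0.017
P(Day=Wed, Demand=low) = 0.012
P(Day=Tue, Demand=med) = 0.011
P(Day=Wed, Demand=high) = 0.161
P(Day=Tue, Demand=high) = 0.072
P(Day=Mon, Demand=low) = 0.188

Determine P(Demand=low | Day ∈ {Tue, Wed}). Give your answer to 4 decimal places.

0.1186

P(Day=Tue) = 0.051 + 0.011 + 0.072 + 0.054 = 0.188.
P(Day=Wed) = 0.012 + 0.017 + 0.161 + 0.153 = 0.343.
P(Day ∈ {Tue, Wed}) = 0.188 + 0.343 = 0.531; P(Demand=low, Day ∈ {Tue, Wed}) = 0.051 + 0.012 = 0.063.
P(Demand=low | Day ∈ {Tue, Wed}) = 0.063/0.531 = 0.1186.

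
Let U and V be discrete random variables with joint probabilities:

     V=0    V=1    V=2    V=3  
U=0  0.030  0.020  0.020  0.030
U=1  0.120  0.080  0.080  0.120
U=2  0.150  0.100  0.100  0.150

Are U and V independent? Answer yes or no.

Every cell satisfies P(U,V) = P(U)·P(V). For instance P(U=2) = 0.500, P(V=1) = 0.200, and 0.500×0.200 = 0.100 matches the joint entry. So U and V are independent.

yes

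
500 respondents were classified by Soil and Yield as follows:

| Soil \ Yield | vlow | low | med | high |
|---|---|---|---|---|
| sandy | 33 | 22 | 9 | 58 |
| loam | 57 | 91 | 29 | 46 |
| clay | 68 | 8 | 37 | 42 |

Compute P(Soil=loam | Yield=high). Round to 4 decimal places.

Total with Yield=high: 58 + 46 + 42 = 146.
P(Soil=loam | Yield=high) = 46/146 = 0.3151.

0.3151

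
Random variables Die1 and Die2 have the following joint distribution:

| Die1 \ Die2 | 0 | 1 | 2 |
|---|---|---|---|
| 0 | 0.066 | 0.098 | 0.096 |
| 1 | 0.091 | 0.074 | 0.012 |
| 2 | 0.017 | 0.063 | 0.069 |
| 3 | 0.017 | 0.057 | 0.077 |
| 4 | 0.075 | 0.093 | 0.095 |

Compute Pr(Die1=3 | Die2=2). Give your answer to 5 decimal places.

0.22063

P(Die2=2) = 0.096 + 0.012 + 0.069 + 0.077 + 0.095 = 0.349.
P(Die1=3 | Die2=2) = 0.077/0.349 = 0.22063.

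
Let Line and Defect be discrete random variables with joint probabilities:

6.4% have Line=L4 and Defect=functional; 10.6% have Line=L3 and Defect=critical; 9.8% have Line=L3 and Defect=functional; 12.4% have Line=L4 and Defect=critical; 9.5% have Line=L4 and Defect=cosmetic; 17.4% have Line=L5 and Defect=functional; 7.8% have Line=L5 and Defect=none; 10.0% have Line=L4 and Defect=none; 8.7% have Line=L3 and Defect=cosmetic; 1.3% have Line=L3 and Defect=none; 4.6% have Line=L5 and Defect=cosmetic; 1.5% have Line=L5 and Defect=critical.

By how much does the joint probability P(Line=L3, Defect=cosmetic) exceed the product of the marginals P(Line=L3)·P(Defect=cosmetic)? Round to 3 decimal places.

0.018

P(Line=L3) = 0.013 + 0.087 + 0.098 + 0.106 = 0.304.
P(Defect=cosmetic) = 0.087 + 0.095 + 0.046 = 0.228.
P(Line=L3, Defect=cosmetic) − P(Line=L3)P(Defect=cosmetic) = 0.087 − 0.304×0.228 = 0.018.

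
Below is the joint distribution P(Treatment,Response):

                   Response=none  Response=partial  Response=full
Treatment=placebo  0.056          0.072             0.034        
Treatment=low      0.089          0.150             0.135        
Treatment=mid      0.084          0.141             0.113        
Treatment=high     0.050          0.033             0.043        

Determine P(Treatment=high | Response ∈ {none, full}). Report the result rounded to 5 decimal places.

0.15397

P(Response=none) = 0.056 + 0.089 + 0.084 + 0.050 = 0.279.
P(Response=full) = 0.034 + 0.135 + 0.113 + 0.043 = 0.325.
P(Response ∈ {none, full}) = 0.279 + 0.325 = 0.604; P(Treatment=high, Response ∈ {none, full}) = 0.050 + 0.043 = 0.093.
P(Treatment=high | Response ∈ {none, full}) = 0.093/0.604 = 0.15397.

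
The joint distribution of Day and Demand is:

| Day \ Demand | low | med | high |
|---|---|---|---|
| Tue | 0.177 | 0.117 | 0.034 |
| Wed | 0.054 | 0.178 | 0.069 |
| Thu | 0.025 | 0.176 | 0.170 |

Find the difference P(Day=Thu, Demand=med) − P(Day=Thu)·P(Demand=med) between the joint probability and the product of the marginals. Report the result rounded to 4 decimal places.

0.0013

P(Day=Thu) = 0.025 + 0.176 + 0.170 = 0.371.
P(Demand=med) = 0.117 + 0.178 + 0.176 = 0.471.
P(Day=Thu, Demand=med) − P(Day=Thu)P(Demand=med) = 0.176 − 0.371×0.471 = 0.0013.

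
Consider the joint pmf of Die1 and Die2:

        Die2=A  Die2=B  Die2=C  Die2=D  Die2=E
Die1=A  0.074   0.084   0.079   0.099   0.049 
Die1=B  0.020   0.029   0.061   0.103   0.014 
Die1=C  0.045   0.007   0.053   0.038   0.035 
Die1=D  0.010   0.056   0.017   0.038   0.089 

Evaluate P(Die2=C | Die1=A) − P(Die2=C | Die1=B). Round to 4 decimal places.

-0.0635

P(Die1=A) = 0.074 + 0.084 + 0.079 + 0.099 + 0.049 = 0.385; P(Die2=C | Die1=A) = 0.079/0.385 = 0.20519.
P(Die1=B) = 0.020 + 0.029 + 0.061 + 0.103 + 0.014 = 0.227; P(Die2=C | Die1=B) = 0.061/0.227 = 0.26872.
Difference = -0.0635.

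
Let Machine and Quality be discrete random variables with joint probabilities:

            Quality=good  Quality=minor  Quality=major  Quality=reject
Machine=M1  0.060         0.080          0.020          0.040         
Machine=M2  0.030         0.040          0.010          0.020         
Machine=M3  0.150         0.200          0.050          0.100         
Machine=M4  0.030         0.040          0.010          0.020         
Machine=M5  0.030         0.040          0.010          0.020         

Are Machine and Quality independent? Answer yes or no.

yes

Every cell satisfies P(Machine,Quality) = P(Machine)·P(Quality). For instance P(Machine=M3) = 0.500, P(Quality=reject) = 0.200, and 0.500×0.200 = 0.100 matches the joint entry. So Machine and Quality are independent.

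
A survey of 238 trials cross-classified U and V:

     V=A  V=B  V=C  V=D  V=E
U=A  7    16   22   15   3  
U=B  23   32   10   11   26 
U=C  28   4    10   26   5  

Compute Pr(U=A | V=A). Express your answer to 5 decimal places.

0.12069

Total with V=A: 7 + 23 + 28 = 58.
P(U=A | V=A) = 7/58 = 0.12069.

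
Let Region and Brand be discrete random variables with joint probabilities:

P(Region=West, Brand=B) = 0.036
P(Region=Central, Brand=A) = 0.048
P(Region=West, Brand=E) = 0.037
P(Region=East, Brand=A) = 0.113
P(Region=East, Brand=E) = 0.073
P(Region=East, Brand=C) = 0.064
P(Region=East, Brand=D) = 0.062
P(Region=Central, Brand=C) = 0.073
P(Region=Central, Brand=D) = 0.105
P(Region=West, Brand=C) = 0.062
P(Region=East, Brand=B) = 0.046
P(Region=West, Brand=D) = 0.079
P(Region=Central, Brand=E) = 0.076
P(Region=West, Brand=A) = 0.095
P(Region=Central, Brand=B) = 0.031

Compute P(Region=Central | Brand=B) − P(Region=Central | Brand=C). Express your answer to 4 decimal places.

-0.0925

P(Brand=B) = 0.046 + 0.036 + 0.031 = 0.113; P(Region=Central | Brand=B) = 0.031/0.113 = 0.27434.
P(Brand=C) = 0.064 + 0.062 + 0.073 = 0.199; P(Region=Central | Brand=C) = 0.073/0.199 = 0.36683.
Difference = -0.0925.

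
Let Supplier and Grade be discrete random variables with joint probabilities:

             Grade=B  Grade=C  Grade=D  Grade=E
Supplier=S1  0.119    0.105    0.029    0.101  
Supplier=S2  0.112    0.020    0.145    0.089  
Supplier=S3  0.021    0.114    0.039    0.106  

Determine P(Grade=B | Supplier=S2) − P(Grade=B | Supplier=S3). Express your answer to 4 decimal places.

0.2310

P(Supplier=S2) = 0.112 + 0.020 + 0.145 + 0.089 = 0.366; P(Grade=B | Supplier=S2) = 0.112/0.366 = 0.30601.
P(Supplier=S3) = 0.021 + 0.114 + 0.039 + 0.106 = 0.280; P(Grade=B | Supplier=S3) = 0.021/0.280 = 0.07500.
Difference = 0.2310.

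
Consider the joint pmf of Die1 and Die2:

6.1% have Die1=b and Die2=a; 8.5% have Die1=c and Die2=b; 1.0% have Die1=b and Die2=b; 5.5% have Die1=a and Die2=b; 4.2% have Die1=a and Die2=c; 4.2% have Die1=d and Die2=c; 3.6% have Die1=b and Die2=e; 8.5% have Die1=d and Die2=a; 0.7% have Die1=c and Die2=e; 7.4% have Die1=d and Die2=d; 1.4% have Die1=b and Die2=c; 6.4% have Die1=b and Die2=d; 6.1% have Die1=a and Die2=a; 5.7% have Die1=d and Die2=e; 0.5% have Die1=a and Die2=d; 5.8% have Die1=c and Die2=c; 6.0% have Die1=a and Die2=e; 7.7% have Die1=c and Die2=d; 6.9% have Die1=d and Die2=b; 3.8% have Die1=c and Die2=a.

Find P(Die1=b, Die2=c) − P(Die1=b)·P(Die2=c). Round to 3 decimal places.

P(Die1=b) = 0.061 + 0.010 + 0.014 + 0.064 + 0.036 = 0.185.
P(Die2=c) = 0.042 + 0.014 + 0.058 + 0.042 = 0.156.
P(Die1=b, Die2=c) − P(Die1=b)P(Die2=c) = 0.014 − 0.185×0.156 = -0.015.

-0.015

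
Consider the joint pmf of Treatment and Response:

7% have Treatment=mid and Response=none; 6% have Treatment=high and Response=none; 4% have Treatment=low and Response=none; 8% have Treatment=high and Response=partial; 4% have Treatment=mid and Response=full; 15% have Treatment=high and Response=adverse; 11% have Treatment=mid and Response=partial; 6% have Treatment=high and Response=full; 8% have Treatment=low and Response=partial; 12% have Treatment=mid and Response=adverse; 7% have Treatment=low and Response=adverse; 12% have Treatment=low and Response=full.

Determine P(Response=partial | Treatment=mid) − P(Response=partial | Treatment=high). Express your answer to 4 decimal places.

0.0950

P(Treatment=mid) = 0.07 + 0.11 + 0.04 + 0.12 = 0.34; P(Response=partial | Treatment=mid) = 0.11/0.34 = 0.32353.
P(Treatment=high) = 0.06 + 0.08 + 0.06 + 0.15 = 0.35; P(Response=partial | Treatment=high) = 0.08/0.35 = 0.22857.
Difference = 0.0950.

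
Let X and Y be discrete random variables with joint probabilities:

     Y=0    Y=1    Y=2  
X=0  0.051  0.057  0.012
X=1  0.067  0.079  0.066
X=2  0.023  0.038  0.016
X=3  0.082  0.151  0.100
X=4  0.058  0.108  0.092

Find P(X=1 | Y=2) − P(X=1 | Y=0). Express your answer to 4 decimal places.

P(Y=2) = 0.012 + 0.066 + 0.016 + 0.100 + 0.092 = 0.286; P(X=1 | Y=2) = 0.066/0.286 = 0.23077.
P(Y=0) = 0.051 + 0.067 + 0.023 + 0.082 + 0.058 = 0.281; P(X=1 | Y=0) = 0.067/0.281 = 0.23843.
Difference = -0.0077.

-0.0077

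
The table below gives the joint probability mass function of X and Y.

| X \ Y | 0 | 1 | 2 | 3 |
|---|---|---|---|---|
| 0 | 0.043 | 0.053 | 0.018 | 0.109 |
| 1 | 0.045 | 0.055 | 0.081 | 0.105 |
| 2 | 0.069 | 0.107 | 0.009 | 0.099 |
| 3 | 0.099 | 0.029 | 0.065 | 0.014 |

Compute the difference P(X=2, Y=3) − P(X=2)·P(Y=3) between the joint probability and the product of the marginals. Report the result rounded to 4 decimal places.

P(X=2) = 0.069 + 0.107 + 0.009 + 0.099 = 0.284.
P(Y=3) = 0.109 + 0.105 + 0.099 + 0.014 = 0.327.
P(X=2, Y=3) − P(X=2)P(Y=3) = 0.099 − 0.284×0.327 = 0.0061.

0.0061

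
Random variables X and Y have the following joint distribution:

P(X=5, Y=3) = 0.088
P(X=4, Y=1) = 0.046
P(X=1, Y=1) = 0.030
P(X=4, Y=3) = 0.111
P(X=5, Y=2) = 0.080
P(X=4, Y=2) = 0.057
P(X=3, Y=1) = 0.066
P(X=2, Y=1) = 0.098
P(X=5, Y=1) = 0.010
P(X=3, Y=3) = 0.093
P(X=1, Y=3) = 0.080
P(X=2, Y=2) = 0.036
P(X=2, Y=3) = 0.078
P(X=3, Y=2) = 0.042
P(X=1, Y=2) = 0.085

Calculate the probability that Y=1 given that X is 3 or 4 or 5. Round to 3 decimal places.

P(X=3) = 0.066 + 0.042 + 0.093 = 0.201.
P(X=4) = 0.046 + 0.057 + 0.111 = 0.214.
P(X=5) = 0.010 + 0.080 + 0.088 = 0.178.
P(X ∈ {3, 4, 5}) = 0.201 + 0.214 + 0.178 = 0.593; P(Y=1, X ∈ {3, 4, 5}) = 0.066 + 0.046 + 0.010 = 0.122.
P(Y=1 | X ∈ {3, 4, 5}) = 0.122/0.593 = 0.206.

0.206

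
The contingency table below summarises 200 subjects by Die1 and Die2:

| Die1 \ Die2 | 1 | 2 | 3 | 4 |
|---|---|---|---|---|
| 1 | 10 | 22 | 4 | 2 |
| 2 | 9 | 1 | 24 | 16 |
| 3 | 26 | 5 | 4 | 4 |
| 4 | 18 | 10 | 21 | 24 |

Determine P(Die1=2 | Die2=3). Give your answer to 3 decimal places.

Total with Die2=3: 4 + 24 + 4 + 21 = 53.
P(Die1=2 | Die2=3) = 24/53 = 0.453.

0.453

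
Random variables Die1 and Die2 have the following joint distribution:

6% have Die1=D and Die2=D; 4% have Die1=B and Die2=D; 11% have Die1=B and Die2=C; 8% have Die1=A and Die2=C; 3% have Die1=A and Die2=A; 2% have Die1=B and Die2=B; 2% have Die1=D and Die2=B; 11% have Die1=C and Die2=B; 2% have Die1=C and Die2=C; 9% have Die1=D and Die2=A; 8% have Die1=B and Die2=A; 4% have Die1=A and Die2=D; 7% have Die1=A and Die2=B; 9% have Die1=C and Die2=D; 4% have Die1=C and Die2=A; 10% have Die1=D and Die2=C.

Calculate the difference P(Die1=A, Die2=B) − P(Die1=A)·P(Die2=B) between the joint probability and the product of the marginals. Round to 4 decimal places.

P(Die1=A) = 0.03 + 0.07 + 0.08 + 0.04 = 0.22.
P(Die2=B) = 0.07 + 0.02 + 0.11 + 0.02 = 0.22.
P(Die1=A, Die2=B) − P(Die1=A)P(Die2=B) = 0.07 − 0.22×0.22 = 0.0216.

0.0216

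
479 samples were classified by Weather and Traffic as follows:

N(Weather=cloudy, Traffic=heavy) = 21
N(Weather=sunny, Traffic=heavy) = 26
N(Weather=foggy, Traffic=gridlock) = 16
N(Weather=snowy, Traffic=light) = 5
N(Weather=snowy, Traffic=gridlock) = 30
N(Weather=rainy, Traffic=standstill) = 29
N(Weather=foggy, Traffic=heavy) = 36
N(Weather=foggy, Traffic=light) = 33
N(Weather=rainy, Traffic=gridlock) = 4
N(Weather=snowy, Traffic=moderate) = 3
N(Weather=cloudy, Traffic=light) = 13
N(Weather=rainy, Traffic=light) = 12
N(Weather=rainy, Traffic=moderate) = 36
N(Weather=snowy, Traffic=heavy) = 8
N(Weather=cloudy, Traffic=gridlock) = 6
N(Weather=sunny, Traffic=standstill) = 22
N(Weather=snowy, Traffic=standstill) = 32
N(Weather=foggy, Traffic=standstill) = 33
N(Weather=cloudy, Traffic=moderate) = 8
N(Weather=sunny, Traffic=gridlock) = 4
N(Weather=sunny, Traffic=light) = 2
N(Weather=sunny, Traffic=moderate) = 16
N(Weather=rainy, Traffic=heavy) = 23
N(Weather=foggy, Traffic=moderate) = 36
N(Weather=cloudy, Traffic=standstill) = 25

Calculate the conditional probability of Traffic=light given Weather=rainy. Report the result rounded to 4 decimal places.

Total with Weather=rainy: 12 + 36 + 23 + 4 + 29 = 104.
P(Traffic=light | Weather=rainy) = 12/104 = 0.1154.

0.1154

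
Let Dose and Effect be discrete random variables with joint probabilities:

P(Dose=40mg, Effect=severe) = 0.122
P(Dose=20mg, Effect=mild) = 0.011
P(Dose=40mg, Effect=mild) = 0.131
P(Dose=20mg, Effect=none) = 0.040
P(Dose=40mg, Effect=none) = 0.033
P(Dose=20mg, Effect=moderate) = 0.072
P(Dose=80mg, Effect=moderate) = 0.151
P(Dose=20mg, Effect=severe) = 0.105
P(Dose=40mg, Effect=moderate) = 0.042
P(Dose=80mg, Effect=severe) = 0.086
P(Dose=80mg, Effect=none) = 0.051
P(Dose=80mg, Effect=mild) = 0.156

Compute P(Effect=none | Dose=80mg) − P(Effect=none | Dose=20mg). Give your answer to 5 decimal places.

P(Dose=80mg) = 0.051 + 0.156 + 0.151 + 0.086 = 0.444; P(Effect=none | Dose=80mg) = 0.051/0.444 = 0.114865.
P(Dose=20mg) = 0.040 + 0.011 + 0.072 + 0.105 = 0.228; P(Effect=none | Dose=20mg) = 0.040/0.228 = 0.175439.
Difference = -0.06057.

-0.06057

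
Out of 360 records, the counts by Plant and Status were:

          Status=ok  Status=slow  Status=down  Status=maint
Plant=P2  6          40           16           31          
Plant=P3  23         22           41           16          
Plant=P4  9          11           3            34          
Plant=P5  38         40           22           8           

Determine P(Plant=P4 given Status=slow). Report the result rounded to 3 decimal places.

0.097

Total with Status=slow: 40 + 22 + 11 + 40 = 113.
P(Plant=P4 | Status=slow) = 11/113 = 0.097.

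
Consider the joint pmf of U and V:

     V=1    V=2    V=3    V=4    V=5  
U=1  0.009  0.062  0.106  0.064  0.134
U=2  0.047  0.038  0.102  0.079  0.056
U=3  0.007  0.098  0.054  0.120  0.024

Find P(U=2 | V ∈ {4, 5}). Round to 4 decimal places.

P(V=4) = 0.064 + 0.079 + 0.120 = 0.263.
P(V=5) = 0.134 + 0.056 + 0.024 = 0.214.
P(V ∈ {4, 5}) = 0.263 + 0.214 = 0.477; P(U=2, V ∈ {4, 5}) = 0.079 + 0.056 = 0.135.
P(U=2 | V ∈ {4, 5}) = 0.135/0.477 = 0.2830.

0.2830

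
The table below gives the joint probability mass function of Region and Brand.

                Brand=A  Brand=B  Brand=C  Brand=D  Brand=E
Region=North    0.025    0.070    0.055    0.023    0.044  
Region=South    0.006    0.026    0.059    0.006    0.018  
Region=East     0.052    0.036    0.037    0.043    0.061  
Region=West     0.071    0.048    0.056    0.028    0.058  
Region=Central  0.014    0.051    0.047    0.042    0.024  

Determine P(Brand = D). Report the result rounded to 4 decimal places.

0.1420

P(Brand=D) = 0.023 + 0.006 + 0.043 + 0.028 + 0.042 = 0.142.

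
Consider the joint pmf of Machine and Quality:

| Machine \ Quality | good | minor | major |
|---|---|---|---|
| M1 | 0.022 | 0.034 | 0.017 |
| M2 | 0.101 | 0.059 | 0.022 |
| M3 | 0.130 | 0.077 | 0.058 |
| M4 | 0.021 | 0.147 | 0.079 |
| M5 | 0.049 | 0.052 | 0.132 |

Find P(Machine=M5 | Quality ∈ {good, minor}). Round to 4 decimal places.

P(Quality=good) = 0.022 + 0.101 + 0.130 + 0.021 + 0.049 = 0.323.
P(Quality=minor) = 0.034 + 0.059 + 0.077 + 0.147 + 0.052 = 0.369.
P(Quality ∈ {good, minor}) = 0.323 + 0.369 = 0.692; P(Machine=M5, Quality ∈ {good, minor}) = 0.049 + 0.052 = 0.101.
P(Machine=M5 | Quality ∈ {good, minor}) = 0.101/0.692 = 0.1460.

0.1460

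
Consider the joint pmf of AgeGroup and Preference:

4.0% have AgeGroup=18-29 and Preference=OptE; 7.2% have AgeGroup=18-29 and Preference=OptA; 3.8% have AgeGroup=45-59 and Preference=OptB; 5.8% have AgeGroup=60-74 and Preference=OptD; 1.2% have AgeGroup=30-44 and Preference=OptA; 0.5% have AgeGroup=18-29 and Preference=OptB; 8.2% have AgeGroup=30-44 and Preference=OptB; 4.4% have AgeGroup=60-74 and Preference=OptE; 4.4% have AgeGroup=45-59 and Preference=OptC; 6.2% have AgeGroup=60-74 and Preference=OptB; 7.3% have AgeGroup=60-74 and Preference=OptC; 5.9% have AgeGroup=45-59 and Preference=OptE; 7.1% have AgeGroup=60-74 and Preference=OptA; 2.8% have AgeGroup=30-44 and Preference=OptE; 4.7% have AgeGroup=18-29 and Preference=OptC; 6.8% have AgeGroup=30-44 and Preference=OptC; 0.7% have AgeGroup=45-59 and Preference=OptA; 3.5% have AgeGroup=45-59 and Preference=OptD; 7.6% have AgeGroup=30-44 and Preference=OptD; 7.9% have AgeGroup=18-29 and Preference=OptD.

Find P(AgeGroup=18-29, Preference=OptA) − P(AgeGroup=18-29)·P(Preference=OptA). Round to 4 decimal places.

0.0326

P(AgeGroup=18-29) = 0.072 + 0.005 + 0.047 + 0.079 + 0.040 = 0.243.
P(Preference=OptA) = 0.072 + 0.012 + 0.007 + 0.071 = 0.162.
P(AgeGroup=18-29, Preference=OptA) − P(AgeGroup=18-29)P(Preference=OptA) = 0.072 − 0.243×0.162 = 0.0326.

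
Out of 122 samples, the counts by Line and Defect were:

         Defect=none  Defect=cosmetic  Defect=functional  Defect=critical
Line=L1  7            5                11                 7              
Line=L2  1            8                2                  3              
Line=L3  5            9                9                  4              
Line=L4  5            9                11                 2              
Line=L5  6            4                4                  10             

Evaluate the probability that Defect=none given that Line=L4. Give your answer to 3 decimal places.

Total with Line=L4: 5 + 9 + 11 + 2 = 27.
P(Defect=none | Line=L4) = 5/27 = 0.185.

0.185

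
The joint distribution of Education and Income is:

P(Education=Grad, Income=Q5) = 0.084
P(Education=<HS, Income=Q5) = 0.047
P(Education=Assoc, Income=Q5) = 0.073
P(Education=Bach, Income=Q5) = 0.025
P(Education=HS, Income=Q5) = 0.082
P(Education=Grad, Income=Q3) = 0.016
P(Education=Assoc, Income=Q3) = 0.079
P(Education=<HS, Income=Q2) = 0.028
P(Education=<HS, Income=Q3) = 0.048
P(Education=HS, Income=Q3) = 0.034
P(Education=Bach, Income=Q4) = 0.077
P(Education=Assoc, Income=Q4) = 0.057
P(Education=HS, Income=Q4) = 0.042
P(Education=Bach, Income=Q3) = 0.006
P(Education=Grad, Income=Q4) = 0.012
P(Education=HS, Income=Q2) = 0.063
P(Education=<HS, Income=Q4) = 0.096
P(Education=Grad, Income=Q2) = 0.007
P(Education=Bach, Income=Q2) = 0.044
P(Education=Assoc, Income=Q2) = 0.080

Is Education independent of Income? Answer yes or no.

no

P(Education=Grad) = 0.119 and P(Income=Q5) = 0.311, so their product is 0.03701, but P(Education=Grad, Income=Q5) = 0.084. Since these differ, Education and Income are not independent.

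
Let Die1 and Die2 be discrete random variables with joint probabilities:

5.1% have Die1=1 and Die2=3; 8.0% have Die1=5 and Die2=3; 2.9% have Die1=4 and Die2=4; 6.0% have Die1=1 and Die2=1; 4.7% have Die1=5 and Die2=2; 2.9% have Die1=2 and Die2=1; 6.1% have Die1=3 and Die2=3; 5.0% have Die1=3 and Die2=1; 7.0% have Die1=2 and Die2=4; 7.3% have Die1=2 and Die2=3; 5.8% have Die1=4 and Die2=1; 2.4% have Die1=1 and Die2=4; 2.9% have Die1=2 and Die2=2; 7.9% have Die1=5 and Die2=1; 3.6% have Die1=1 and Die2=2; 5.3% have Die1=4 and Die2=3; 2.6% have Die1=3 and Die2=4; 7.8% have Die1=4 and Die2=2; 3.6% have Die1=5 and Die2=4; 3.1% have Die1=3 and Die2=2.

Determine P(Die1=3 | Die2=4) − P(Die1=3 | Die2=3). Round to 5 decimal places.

P(Die2=4) = 0.024 + 0.070 + 0.026 + 0.029 + 0.036 = 0.185; P(Die1=3 | Die2=4) = 0.026/0.185 = 0.140541.
P(Die2=3) = 0.051 + 0.073 + 0.061 + 0.053 + 0.080 = 0.318; P(Die1=3 | Die2=3) = 0.061/0.318 = 0.191824.
Difference = -0.05128.

-0.05128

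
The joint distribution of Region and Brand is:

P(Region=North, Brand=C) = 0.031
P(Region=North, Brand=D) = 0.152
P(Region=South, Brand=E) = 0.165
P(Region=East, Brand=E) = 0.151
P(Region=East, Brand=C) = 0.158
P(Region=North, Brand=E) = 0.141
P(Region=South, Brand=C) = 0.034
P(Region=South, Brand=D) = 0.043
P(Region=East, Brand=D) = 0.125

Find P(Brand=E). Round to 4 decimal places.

P(Brand=E) = 0.141 + 0.165 + 0.151 = 0.457.

0.4570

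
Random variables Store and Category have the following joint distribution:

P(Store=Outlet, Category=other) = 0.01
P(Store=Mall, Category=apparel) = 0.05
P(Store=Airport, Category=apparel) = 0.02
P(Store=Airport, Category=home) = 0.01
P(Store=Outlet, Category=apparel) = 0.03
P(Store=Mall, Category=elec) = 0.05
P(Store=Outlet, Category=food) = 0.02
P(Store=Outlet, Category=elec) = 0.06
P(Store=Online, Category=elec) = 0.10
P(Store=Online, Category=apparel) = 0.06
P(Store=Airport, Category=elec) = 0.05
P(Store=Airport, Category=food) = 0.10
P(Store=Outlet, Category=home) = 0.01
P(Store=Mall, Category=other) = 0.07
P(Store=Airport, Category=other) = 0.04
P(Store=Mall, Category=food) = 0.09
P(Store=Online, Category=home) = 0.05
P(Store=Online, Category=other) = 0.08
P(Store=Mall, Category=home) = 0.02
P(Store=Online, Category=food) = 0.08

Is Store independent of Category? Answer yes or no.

P(Store=Airport) = 0.22 and P(Category=food) = 0.29, so their product is 0.0638, but P(Store=Airport, Category=food) = 0.10. Since these differ, Store and Category are not independent.

no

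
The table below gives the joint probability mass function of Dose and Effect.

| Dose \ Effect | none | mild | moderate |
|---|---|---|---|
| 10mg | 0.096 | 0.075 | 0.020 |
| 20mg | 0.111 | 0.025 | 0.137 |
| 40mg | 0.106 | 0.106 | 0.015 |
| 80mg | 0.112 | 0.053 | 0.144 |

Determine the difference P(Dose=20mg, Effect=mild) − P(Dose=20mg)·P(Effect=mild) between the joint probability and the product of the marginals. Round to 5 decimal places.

P(Dose=20mg) = 0.111 + 0.025 + 0.137 = 0.273.
P(Effect=mild) = 0.075 + 0.025 + 0.106 + 0.053 = 0.259.
P(Dose=20mg, Effect=mild) − P(Dose=20mg)P(Effect=mild) = 0.025 − 0.273×0.259 = -0.04571.

-0.04571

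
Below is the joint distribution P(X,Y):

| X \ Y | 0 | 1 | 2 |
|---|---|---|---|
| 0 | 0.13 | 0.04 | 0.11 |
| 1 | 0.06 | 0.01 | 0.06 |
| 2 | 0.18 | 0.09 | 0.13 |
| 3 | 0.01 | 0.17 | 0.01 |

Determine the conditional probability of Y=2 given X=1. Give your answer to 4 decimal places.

P(X=1) = 0.06 + 0.01 + 0.06 = 0.13.
P(Y=2 | X=1) = 0.06/0.13 = 0.4615.

0.4615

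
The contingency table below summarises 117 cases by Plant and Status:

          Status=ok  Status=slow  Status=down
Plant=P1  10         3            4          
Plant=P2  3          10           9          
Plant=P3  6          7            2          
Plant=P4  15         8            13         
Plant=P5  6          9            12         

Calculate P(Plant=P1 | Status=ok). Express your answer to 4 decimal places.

Total with Status=ok: 10 + 3 + 6 + 15 + 6 = 40.
P(Plant=P1 | Status=ok) = 10/40 = 0.2500.

0.2500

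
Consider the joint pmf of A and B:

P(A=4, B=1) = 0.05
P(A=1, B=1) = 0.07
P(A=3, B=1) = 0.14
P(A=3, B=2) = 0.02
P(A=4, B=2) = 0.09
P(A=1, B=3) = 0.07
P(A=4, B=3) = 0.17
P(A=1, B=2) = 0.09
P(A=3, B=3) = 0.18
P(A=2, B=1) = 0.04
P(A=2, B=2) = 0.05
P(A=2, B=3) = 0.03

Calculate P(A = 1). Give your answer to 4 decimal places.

0.2300

P(A=1) = 0.07 + 0.09 + 0.07 = 0.23.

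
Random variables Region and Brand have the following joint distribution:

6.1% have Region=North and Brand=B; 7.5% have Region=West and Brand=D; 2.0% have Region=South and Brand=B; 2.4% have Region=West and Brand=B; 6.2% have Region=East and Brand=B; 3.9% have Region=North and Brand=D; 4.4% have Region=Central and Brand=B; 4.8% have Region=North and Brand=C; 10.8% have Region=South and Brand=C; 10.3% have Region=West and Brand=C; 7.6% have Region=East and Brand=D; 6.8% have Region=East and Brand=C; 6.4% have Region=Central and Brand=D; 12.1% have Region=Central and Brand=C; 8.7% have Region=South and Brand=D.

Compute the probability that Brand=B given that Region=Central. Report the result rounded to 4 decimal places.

0.1921

P(Region=Central) = 0.044 + 0.121 + 0.064 = 0.229.
P(Brand=B | Region=Central) = 0.044/0.229 = 0.1921.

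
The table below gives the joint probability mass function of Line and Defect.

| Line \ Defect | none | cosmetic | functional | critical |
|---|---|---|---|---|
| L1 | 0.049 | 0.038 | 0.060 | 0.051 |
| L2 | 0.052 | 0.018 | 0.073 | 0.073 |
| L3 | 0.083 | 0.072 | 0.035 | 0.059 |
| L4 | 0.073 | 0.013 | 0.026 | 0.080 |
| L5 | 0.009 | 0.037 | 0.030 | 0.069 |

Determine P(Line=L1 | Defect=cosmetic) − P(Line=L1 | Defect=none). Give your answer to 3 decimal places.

0.029

P(Defect=cosmetic) = 0.038 + 0.018 + 0.072 + 0.013 + 0.037 = 0.178; P(Line=L1 | Defect=cosmetic) = 0.038/0.178 = 0.2135.
P(Defect=none) = 0.049 + 0.052 + 0.083 + 0.073 + 0.009 = 0.266; P(Line=L1 | Defect=none) = 0.049/0.266 = 0.1842.
Difference = 0.029.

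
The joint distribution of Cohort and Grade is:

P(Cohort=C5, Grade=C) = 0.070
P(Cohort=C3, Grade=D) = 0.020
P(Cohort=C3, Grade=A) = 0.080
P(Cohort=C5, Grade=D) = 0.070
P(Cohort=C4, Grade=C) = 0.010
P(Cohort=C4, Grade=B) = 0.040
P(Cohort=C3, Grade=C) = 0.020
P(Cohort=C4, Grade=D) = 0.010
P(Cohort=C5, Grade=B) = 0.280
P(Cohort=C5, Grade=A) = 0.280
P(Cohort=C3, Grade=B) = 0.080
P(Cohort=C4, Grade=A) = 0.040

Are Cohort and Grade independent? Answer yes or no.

Every cell satisfies P(Cohort,Grade) = P(Cohort)·P(Grade). For instance P(Cohort=C5) = 0.700, P(Grade=D) = 0.100, and 0.700×0.100 = 0.070 matches the joint entry. So Cohort and Grade are independent.

yes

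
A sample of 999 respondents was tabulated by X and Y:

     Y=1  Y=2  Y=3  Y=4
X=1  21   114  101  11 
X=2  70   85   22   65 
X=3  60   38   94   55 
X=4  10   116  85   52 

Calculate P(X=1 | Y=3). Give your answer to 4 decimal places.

0.3344

Total with Y=3: 101 + 22 + 94 + 85 = 302.
P(X=1 | Y=3) = 101/302 = 0.3344.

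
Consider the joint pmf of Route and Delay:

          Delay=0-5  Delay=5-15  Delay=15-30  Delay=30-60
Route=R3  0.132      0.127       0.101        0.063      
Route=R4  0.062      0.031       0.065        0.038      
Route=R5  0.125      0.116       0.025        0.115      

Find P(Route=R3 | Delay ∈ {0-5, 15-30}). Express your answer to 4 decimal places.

0.4569

P(Delay=0-5) = 0.132 + 0.062 + 0.125 = 0.319.
P(Delay=15-30) = 0.101 + 0.065 + 0.025 = 0.191.
P(Delay ∈ {0-5, 15-30}) = 0.319 + 0.191 = 0.510; P(Route=R3, Delay ∈ {0-5, 15-30}) = 0.132 + 0.101 = 0.233.
P(Route=R3 | Delay ∈ {0-5, 15-30}) = 0.233/0.510 = 0.4569.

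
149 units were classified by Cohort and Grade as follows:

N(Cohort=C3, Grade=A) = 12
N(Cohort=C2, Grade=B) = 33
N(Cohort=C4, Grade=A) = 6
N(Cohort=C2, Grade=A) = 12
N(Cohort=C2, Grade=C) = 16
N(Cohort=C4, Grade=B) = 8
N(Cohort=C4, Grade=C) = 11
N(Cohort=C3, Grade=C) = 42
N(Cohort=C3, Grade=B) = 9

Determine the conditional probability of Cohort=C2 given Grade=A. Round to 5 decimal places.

0.40000

Total with Grade=A: 12 + 12 + 6 = 30.
P(Cohort=C2 | Grade=A) = 12/30 = 0.40000.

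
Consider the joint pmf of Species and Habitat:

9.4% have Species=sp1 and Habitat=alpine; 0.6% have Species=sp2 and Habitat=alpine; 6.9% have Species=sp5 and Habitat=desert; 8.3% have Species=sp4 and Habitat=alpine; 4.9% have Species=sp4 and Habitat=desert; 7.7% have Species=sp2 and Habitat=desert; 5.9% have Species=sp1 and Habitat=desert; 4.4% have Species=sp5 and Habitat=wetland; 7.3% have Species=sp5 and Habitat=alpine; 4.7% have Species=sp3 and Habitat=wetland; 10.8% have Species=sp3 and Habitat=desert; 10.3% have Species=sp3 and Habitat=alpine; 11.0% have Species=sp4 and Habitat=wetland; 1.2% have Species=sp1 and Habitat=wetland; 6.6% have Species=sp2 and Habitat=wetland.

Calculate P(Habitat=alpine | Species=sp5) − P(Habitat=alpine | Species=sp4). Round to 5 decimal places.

P(Species=sp5) = 0.044 + 0.069 + 0.073 = 0.186; P(Habitat=alpine | Species=sp5) = 0.073/0.186 = 0.392473.
P(Species=sp4) = 0.110 + 0.049 + 0.083 = 0.242; P(Habitat=alpine | Species=sp4) = 0.083/0.242 = 0.342975.
Difference = 0.04950.

0.04950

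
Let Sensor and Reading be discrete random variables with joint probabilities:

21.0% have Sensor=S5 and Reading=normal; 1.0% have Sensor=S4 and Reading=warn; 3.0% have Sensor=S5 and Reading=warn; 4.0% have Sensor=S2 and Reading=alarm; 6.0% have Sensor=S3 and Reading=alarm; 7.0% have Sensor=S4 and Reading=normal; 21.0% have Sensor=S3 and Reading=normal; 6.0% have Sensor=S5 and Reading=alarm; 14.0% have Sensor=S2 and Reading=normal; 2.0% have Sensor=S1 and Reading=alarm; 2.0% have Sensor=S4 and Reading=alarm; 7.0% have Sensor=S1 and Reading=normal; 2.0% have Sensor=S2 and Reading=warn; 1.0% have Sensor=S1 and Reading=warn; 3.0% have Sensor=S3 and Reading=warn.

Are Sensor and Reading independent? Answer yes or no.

yes

Every cell satisfies P(Sensor,Reading) = P(Sensor)·P(Reading). For instance P(Sensor=S5) = 0.300, P(Reading=alarm) = 0.200, and 0.300×0.200 = 0.060 matches the joint entry. So Sensor and Reading are independent.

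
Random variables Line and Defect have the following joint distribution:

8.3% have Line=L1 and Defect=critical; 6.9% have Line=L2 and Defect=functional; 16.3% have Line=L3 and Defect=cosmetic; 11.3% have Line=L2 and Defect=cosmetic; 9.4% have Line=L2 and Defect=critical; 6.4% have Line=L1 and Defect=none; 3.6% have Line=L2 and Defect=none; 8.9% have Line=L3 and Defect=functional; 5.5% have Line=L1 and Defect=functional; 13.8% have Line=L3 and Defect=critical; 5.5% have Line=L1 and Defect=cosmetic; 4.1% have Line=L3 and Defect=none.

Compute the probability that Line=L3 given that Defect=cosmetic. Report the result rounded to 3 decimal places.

P(Defect=cosmetic) = 0.055 + 0.113 + 0.163 = 0.331.
P(Line=L3 | Defect=cosmetic) = 0.163/0.331 = 0.492.

0.492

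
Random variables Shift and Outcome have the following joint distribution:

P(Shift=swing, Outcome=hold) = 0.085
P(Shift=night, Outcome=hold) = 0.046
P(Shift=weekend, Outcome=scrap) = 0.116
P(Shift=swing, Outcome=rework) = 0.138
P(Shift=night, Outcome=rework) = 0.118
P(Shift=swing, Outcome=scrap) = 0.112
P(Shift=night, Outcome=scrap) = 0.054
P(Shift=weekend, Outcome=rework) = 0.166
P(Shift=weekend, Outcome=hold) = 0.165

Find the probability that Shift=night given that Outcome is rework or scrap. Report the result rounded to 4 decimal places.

P(Outcome=rework) = 0.138 + 0.118 + 0.166 = 0.422.
P(Outcome=scrap) = 0.112 + 0.054 + 0.116 = 0.282.
P(Outcome ∈ {rework, scrap}) = 0.422 + 0.282 = 0.704; P(Shift=night, Outcome ∈ {rework, scrap}) = 0.118 + 0.054 = 0.172.
P(Shift=night | Outcome ∈ {rework, scrap}) = 0.172/0.704 = 0.2443.

0.2443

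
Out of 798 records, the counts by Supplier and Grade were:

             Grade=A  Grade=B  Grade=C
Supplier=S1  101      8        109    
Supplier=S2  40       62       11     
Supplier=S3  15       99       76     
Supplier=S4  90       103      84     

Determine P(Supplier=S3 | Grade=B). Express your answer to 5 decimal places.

0.36397

Total with Grade=B: 8 + 62 + 99 + 103 = 272.
P(Supplier=S3 | Grade=B) = 99/272 = 0.36397.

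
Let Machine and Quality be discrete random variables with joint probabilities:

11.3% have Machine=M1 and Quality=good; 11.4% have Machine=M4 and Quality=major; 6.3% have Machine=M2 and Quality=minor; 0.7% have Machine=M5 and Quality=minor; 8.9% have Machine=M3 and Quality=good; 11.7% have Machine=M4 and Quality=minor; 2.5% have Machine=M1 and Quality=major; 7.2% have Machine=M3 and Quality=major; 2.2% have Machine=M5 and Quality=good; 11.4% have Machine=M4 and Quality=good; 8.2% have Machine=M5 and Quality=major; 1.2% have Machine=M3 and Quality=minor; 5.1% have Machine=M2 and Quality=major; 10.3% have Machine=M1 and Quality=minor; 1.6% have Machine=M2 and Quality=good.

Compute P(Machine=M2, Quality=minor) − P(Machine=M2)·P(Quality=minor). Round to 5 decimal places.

0.02374

P(Machine=M2) = 0.016 + 0.063 + 0.051 = 0.130.
P(Quality=minor) = 0.103 + 0.063 + 0.012 + 0.117 + 0.007 = 0.302.
P(Machine=M2, Quality=minor) − P(Machine=M2)P(Quality=minor) = 0.063 − 0.130×0.302 = 0.02374.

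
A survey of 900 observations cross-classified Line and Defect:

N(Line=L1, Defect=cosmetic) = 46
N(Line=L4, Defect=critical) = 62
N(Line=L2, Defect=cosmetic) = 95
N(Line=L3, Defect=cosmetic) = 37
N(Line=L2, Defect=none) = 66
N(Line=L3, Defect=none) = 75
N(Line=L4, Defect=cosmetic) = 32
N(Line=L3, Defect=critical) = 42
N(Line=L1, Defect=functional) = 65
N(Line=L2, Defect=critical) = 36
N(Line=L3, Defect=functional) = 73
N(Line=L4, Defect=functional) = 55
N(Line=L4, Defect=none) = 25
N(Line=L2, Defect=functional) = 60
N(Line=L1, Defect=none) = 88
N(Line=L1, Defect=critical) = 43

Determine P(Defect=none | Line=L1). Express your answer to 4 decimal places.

0.3636

Total with Line=L1: 88 + 46 + 65 + 43 = 242.
P(Defect=none | Line=L1) = 88/242 = 0.3636.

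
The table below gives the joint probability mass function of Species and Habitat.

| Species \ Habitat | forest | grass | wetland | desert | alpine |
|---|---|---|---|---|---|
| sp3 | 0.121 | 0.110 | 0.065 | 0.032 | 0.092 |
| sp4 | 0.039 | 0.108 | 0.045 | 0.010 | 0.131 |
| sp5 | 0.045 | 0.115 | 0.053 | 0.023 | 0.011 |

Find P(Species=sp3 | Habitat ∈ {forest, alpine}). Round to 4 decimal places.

0.4852

P(Habitat=forest) = 0.121 + 0.039 + 0.045 = 0.205.
P(Habitat=alpine) = 0.092 + 0.131 + 0.011 = 0.234.
P(Habitat ∈ {forest, alpine}) = 0.205 + 0.234 = 0.439; P(Species=sp3, Habitat ∈ {forest, alpine}) = 0.121 + 0.092 = 0.213.
P(Species=sp3 | Habitat ∈ {forest, alpine}) = 0.213/0.439 = 0.4852.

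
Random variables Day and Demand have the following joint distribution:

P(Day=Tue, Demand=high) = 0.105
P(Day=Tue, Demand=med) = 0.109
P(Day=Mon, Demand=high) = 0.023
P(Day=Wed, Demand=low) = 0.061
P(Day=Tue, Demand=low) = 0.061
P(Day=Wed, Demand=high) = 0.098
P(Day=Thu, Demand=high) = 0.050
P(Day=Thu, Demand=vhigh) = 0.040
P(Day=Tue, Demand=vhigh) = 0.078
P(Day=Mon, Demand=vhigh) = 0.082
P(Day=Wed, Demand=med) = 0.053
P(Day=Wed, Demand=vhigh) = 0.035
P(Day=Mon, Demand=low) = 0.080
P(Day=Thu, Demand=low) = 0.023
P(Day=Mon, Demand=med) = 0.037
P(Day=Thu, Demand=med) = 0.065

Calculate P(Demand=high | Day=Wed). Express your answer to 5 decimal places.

0.39676

P(Day=Wed) = 0.061 + 0.053 + 0.098 + 0.035 = 0.247.
P(Demand=high | Day=Wed) = 0.098/0.247 = 0.39676.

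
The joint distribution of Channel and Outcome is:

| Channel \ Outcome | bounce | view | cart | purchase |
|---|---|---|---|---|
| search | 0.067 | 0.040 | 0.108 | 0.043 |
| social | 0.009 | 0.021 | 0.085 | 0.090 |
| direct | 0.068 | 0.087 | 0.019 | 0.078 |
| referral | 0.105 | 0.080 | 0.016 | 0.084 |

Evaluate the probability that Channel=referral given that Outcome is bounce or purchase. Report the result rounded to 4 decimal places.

0.3474

P(Outcome=bounce) = 0.067 + 0.009 + 0.068 + 0.105 = 0.249.
P(Outcome=purchase) = 0.043 + 0.090 + 0.078 + 0.084 = 0.295.
P(Outcome ∈ {bounce, purchase}) = 0.249 + 0.295 = 0.544; P(Channel=referral, Outcome ∈ {bounce, purchase}) = 0.105 + 0.084 = 0.189.
P(Channel=referral | Outcome ∈ {bounce, purchase}) = 0.189/0.544 = 0.3474.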